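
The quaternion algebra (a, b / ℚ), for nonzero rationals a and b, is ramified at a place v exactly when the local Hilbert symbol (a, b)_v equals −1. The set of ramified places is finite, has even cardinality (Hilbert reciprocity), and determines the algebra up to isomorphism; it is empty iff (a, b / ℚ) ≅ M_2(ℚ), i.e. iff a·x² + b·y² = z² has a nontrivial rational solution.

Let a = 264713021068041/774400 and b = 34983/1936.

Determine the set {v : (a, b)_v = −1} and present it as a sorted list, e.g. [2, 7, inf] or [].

(a, b) ≡ (39729, 23) mod (ℚ^×)²; places V = {2, 3, 5, 7, 11, 13, 17, 19, 23, 41, ∞}.
(a,b)_3: α=3, u≡1; β=2, v≡2 (mod 3); (1|3)=+1, (2|3)=-1; sign (−1)^0·+1^2·-1^3 = -1.
(a,b)_11: α=-2, u≡2; β=-2, v≡5 (mod 11); (2|11)=-1, (5|11)=+1; sign (−1)^0·-1^-2·+1^-2 = +1.
(a,b)_41: α=1, u≡30; β=0, v≡33 (mod 41); (30|41)=-1, (33|41)=+1; sign (−1)^0·-1^0·+1^1 = +1.
(a,b)_13: α=4, u≡10; β=2, v≡1 (mod 13); (10|13)=+1, (1|13)=+1; sign (−1)^0·+1^2·+1^4 = +1.
(a,b)_7: α=2, u≡1; β=0, v≡1 (mod 7); (1|7)=+1, (1|7)=+1; sign (−1)^0·+1^0·+1^2 = +1.
(a,b)_2: α=-8, β=-4; u≡1, v≡7 (mod 8); ε(u)ε(v)=0·1, αω(v)=-8·0, βω(u)=-4·0; sum ≡ 0  ⇒  +1.
(a,b)_∞: sgn(39729)=+, sgn(23)=+, so +1.
(a,b)_17: α=1, u≡16; β=0, v≡10 (mod 17); (16|17)=+1, (10|17)=-1; sign (−1)^0·+1^0·-1^1 = -1.
(a,b)_23: α=2, u≡16; β=1, v≡18 (mod 23); (16|23)=+1, (18|23)=+1; sign (−1)^0·+1^1·+1^2 = +1.
(a,b)_5: α=-2, u≡1; β=0, v≡3 (mod 5); (1|5)=+1, (3|5)=-1; sign (−1)^0·+1^0·-1^-2 = +1.
(a,b)_19: α=1, u≡5; β=0, v≡17 (mod 19); (5|19)=+1, (17|19)=+1; sign (−1)^0·+1^0·+1^1 = +1.
(39729, 23 / ℚ) ramifies at {3, 17}: a division algebra.

[3, 17]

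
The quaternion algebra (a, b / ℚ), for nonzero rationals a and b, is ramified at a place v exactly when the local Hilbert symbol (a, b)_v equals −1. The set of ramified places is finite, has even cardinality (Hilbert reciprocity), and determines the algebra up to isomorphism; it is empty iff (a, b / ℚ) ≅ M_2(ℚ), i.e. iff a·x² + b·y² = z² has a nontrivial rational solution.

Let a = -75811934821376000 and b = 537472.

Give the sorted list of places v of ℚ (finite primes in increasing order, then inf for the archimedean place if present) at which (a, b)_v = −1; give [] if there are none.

[2, 5, 13, 17]

(a, b) ≡ (-41990, 8398) mod (ℚ^×)²; places V = {2, 5, 13, 17, 19, ∞}.
(a,b)_2: α=13, β=7; u≡5, v≡7 (mod 8); ε(u)ε(v)=0·1, αω(v)=13·0, βω(u)=7·1; sum ≡ 1  ⇒  -1.
(a,b)_17: α=3, u≡10; β=1, v≡13 (mod 17); (10|17)=-1, (13|17)=+1; sign (−1)^0·-1^1·+1^3 = -1.
(a,b)_19: α=3, u≡14; β=1, v≡16 (mod 19); (14|19)=-1, (16|19)=+1; sign (−1)^1·-1^1·+1^3 = +1.
(a,b)_13: α=3, u≡11; β=1, v≡4 (mod 13); (11|13)=-1, (4|13)=+1; sign (−1)^0·-1^1·+1^3 = -1.
(a,b)_∞: sgn(-41990)=−, sgn(8398)=+, so +1.
(a,b)_5: α=3, u≡2; β=0, v≡2 (mod 5); (2|5)=-1, (2|5)=-1; sign (−1)^0·-1^0·-1^3 = -1.
(-41990, 8398 / ℚ) ramifies at {2, 5, 13, 17}: a division algebra.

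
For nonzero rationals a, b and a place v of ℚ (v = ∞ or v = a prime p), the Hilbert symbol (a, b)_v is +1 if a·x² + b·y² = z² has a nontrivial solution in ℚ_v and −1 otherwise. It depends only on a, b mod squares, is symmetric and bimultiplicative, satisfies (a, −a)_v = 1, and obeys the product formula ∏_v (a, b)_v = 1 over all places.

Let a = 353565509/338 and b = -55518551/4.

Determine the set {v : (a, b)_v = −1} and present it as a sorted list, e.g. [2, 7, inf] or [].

Mod squares: a ≡ 48298, b ≡ -1271. Check v ∈ {∞, 2, 11, 13, 19, 31, 41}.
v=41: a=41^1·(≡6), b=41^1·(≡40) mod 41; (6|41)=-1, (40|41)=+1; (−1)^{1·1·20}·(-1)^1·(+1)^1 = -1.
v=2: v_2(a)=-1, v_2(b)=-2; units ≡ 5, 1 (mod 8); ε·ε+αω+βω = 0·0+-1·0+-2·1 ≡ 0  ⇒  (a,b)_2 = +1.
v=11: a=11^4·(≡6), b=11^2·(≡3) mod 11; (6|11)=-1, (3|11)=+1; (−1)^{4·2·5}·(-1)^2·(+1)^4 = +1.
v=∞: 48298 > 0 and -1271 < 0  ⇒  (a,b)_∞ = +1.
v=19: a=19^1·(≡15), b=19^2·(≡13) mod 19; (15|19)=-1, (13|19)=-1; (−1)^{1·2·9}·(-1)^2·(-1)^1 = -1.
v=13: a=13^-2·(≡12), b=13^0·(≡4) mod 13; (12|13)=+1, (4|13)=+1; (−1)^{-2·0·6}·(+1)^0·(+1)^-2 = +1.
v=31: a=31^1·(≡19), b=31^1·(≡26) mod 31; (19|31)=+1, (26|31)=-1; (−1)^{1·1·15}·(+1)^1·(-1)^1 = +1.
Ram(48298, -1271) = {19, 41}; no ℚ_19-point on the conic.

[19, 41]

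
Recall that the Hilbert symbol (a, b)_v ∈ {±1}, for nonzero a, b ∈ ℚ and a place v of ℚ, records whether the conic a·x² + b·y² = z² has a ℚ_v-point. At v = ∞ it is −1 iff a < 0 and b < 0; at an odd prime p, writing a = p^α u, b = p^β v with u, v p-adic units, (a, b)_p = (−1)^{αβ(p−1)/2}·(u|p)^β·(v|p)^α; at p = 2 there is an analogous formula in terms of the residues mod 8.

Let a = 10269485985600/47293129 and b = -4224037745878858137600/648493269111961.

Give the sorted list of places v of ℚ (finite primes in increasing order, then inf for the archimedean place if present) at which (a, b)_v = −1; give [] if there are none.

[19, 29]

Mod squares: a ≡ 29, b ≡ -19. Check v ∈ {∞, 2, 3, 5, 7, 13, 19, 23, 29}.
v=∞: 29 > 0 and -19 < 0  ⇒  (a,b)_∞ = +1.
v=2: v_2(a)=6, v_2(b)=16; units ≡ 5, 5 (mod 8); ε·ε+αω+βω = 0·0+6·1+16·1 ≡ 0  ⇒  (a,b)_2 = +1.
v=3: a=3^6·(≡2), b=3^12·(≡2) mod 3; (2|3)=-1, (2|3)=-1; (−1)^{6·12·1}·(-1)^12·(-1)^6 = +1.
v=13: a=13^-2·(≡12), b=13^-2·(≡6) mod 13; (12|13)=+1, (6|13)=-1; (−1)^{-2·-2·6}·(+1)^-2·(-1)^-2 = +1.
v=5: a=5^2·(≡1), b=5^2·(≡1) mod 5; (1|5)=+1, (1|5)=+1; (−1)^{2·2·2}·(+1)^2·(+1)^2 = +1.
v=29: a=29^3·(≡9), b=29^4·(≡11) mod 29; (9|29)=+1, (11|29)=-1; (−1)^{3·4·14}·(+1)^4·(-1)^3 = -1.
v=7: a=7^0·(≡1), b=7^-2·(≡2) mod 7; (1|7)=+1, (2|7)=+1; (−1)^{0·-2·3}·(+1)^-2·(+1)^0 = +1.
v=19: a=19^2·(≡13), b=19^3·(≡18) mod 19; (13|19)=-1, (18|19)=-1; (−1)^{2·3·9}·(-1)^3·(-1)^2 = -1.
v=23: a=23^-4·(≡18), b=23^-8·(≡2) mod 23; (18|23)=+1, (2|23)=+1; (−1)^{-4·-8·11}·(+1)^-8·(+1)^-4 = +1.
|Ram(29, -19)| = 2, even; anisotropic at {19, 29}.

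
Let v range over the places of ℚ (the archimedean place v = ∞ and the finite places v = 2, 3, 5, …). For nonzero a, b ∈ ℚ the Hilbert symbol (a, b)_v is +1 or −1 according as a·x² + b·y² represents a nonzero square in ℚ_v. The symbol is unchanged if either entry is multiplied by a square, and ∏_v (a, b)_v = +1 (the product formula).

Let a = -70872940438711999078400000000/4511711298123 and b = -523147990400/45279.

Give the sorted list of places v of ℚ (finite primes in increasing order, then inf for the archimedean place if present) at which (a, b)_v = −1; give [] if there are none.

[7, 13, 17, inf]

(a, b) ≡ (-1007318, -7051226) mod (ℚ^×)²; places V = {2, 3, 5, 7, 13, 17, 23, 31, 43, 53, ∞}.
(a,b)_53: α=3, u≡27; β=1, v≡23 (mod 53); (27|53)=-1, (23|53)=-1; sign (−1)^0·-1^1·-1^3 = +1.
(a,b)_5: α=8, u≡2; β=2, v≡1 (mod 5); (2|5)=-1, (1|5)=+1; sign (−1)^0·-1^2·+1^8 = +1.
(a,b)_17: α=1, u≡2; β=1, v≡11 (mod 17); (2|17)=+1, (11|17)=-1; sign (−1)^0·+1^1·-1^1 = -1.
(a,b)_2: α=19, β=7; u≡5, v≡3 (mod 8); ε(u)ε(v)=0·1, αω(v)=19·1, βω(u)=7·1; sum ≡ 0  ⇒  +1.
(a,b)_7: α=6, u≡5; β=3, v≡5 (mod 7); (5|7)=-1, (5|7)=-1; sign (−1)^0·-1^3·-1^6 = -1.
(a,b)_3: α=-10, u≡1; β=-4, v≡1 (mod 3); (1|3)=+1, (1|3)=+1; sign (−1)^0·+1^-4·+1^-10 = +1.
(a,b)_23: α=2, u≡2; β=2, v≡20 (mod 23); (2|23)=+1, (20|23)=-1; sign (−1)^0·+1^2·-1^2 = +1.
(a,b)_13: α=3, u≡2; β=-1, v≡9 (mod 13); (2|13)=-1, (9|13)=+1; sign (−1)^0·-1^-1·+1^3 = -1.
(a,b)_31: α=-2, u≡17; β=0, v≡15 (mod 31); (17|31)=-1, (15|31)=-1; sign (−1)^0·-1^0·-1^-2 = +1.
(a,b)_∞: sgn(-1007318)=−, sgn(-7051226)=−, so -1.
(a,b)_43: α=-3, u≡4; β=-1, v≡33 (mod 43); (4|43)=+1, (33|43)=-1; sign (−1)^1·+1^-1·-1^-3 = +1.
(-1007318, -7051226 / ℚ) ramifies at {7, 13, 17, ∞}: a division algebra.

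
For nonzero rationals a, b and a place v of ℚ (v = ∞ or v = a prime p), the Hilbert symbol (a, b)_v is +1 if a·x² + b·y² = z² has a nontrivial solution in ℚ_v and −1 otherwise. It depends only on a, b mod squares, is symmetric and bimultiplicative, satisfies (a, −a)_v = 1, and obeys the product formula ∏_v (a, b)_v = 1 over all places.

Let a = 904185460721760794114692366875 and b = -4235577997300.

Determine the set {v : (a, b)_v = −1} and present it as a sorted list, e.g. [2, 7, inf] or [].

[2, 3, 29, 31]

Mod squares: a ≡ 806403, b ≡ -493. Check v ∈ {∞, 2, 3, 5, 13, 17, 23, 29, 31}.
v=29: a=29^3·(≡5), b=29^1·(≡26) mod 29; (5|29)=+1, (26|29)=-1; (−1)^{3·1·14}·(+1)^1·(-1)^3 = -1.
v=23: a=23^5·(≡18), b=23^2·(≡3) mod 23; (18|23)=+1, (3|23)=+1; (−1)^{5·2·11}·(+1)^2·(+1)^5 = +1.
v=5: a=5^4·(≡2), b=5^2·(≡3) mod 5; (2|5)=-1, (3|5)=-1; (−1)^{4·2·2}·(-1)^2·(-1)^4 = +1.
v=3: a=3^1·(≡1), b=3^0·(≡2) mod 3; (1|3)=+1, (2|3)=-1; (−1)^{1·0·1}·(+1)^0·(-1)^1 = -1.
v=2: v_2(a)=0, v_2(b)=2; units ≡ 3, 3 (mod 8); ε·ε+αω+βω = 1·1+0·1+2·1 ≡ 1  ⇒  (a,b)_2 = -1.
v=31: a=31^5·(≡8), b=31^2·(≡30) mod 31; (8|31)=+1, (30|31)=-1; (−1)^{5·2·15}·(+1)^2·(-1)^5 = -1.
v=17: a=17^2·(≡16), b=17^1·(≡10) mod 17; (16|17)=+1, (10|17)=-1; (−1)^{2·1·8}·(+1)^1·(-1)^2 = +1.
v=∞: 806403 > 0 and -493 < 0  ⇒  (a,b)_∞ = +1.
v=13: a=13^5·(≡11), b=13^2·(≡10) mod 13; (11|13)=-1, (10|13)=+1; (−1)^{5·2·6}·(-1)^2·(+1)^5 = +1.
|Ram(806403, -493)| = 4, even; anisotropic at {2, 3, 29, 31}.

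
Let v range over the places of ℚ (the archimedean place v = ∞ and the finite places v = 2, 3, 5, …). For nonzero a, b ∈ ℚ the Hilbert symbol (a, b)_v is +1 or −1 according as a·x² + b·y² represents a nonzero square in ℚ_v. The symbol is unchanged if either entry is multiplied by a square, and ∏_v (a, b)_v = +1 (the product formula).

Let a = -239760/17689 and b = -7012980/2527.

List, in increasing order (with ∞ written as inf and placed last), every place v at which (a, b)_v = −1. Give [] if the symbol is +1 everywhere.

[37, inf]

Mod squares: a ≡ -185, b ≡ -16835. Check v ∈ {∞, 2, 3, 5, 7, 13, 19, 37}.
v=19: a=19^-2·(≡7), b=19^-2·(≡13) mod 19; (7|19)=+1, (13|19)=-1; (−1)^{-2·-2·9}·(+1)^-2·(-1)^-2 = +1.
v=5: a=5^1·(≡2), b=5^1·(≡2) mod 5; (2|5)=-1, (2|5)=-1; (−1)^{1·1·2}·(-1)^1·(-1)^1 = +1.
v=∞: -185 < 0 and -16835 < 0  ⇒  (a,b)_∞ = -1.
v=3: a=3^4·(≡1), b=3^6·(≡1) mod 3; (1|3)=+1, (1|3)=+1; (−1)^{4·6·1}·(+1)^6·(+1)^4 = +1.
v=2: v_2(a)=4, v_2(b)=2; units ≡ 7, 5 (mod 8); ε·ε+αω+βω = 1·0+4·1+2·0 ≡ 0  ⇒  (a,b)_2 = +1.
v=13: a=13^0·(≡10), b=13^1·(≡8) mod 13; (10|13)=+1, (8|13)=-1; (−1)^{0·1·6}·(+1)^1·(-1)^0 = +1.
v=7: a=7^-2·(≡1), b=7^-1·(≡3) mod 7; (1|7)=+1, (3|7)=-1; (−1)^{-2·-1·3}·(+1)^-1·(-1)^-2 = +1.
v=37: a=37^1·(≡23), b=37^1·(≡1) mod 37; (23|37)=-1, (1|37)=+1; (−1)^{1·1·18}·(-1)^1·(+1)^1 = -1.
(-185, -16835 / ℚ) ramifies at {37, ∞}: a division algebra.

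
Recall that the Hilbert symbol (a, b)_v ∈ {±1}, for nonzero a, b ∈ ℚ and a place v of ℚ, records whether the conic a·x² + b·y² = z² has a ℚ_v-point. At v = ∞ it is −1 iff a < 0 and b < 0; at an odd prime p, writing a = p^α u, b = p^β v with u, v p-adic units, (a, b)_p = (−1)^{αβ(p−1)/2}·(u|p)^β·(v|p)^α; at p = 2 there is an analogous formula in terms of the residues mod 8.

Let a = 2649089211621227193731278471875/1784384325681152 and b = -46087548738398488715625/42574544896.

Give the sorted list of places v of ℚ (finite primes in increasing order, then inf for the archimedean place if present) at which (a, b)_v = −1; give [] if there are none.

[3, 5, 17, 31]

(a, b) ≡ (18798090, -81345) mod (ℚ^×)²; places V = {2, 3, 5, 7, 11, 13, 17, 29, 31, 41, ∞}.
(a,b)_7: α=4, u≡3; β=2, v≡1 (mod 7); (3|7)=-1, (1|7)=+1; sign (−1)^0·-1^2·+1^4 = +1.
(a,b)_5: α=5, u≡3; β=5, v≡1 (mod 5); (3|5)=-1, (1|5)=+1; sign (−1)^0·-1^5·+1^5 = -1.
(a,b)_29: α=1, u≡14; β=1, v≡27 (mod 29); (14|29)=-1, (27|29)=-1; sign (−1)^0·-1^1·-1^1 = +1.
(a,b)_∞: sgn(18798090)=+, sgn(-81345)=−, so +1.
(a,b)_11: α=6, u≡5; β=5, v≡6 (mod 11); (5|11)=+1, (6|11)=-1; sign (−1)^0·+1^5·-1^6 = +1.
(a,b)_13: α=-4, u≡3; β=-2, v≡3 (mod 13); (3|13)=+1, (3|13)=+1; sign (−1)^0·+1^-2·+1^-4 = +1.
(a,b)_31: α=-3, u≡23; β=-2, v≡23 (mod 31); (23|31)=-1, (23|31)=-1; sign (−1)^0·-1^-2·-1^-3 = -1.
(a,b)_17: α=7, u≡3; β=5, v≡8 (mod 17); (3|17)=-1, (8|17)=+1; sign (−1)^0·-1^5·+1^7 = -1.
(a,b)_2: α=-21, β=-18; u≡5, v≡7 (mod 8); ε(u)ε(v)=0·1, αω(v)=-21·0, βω(u)=-18·1; sum ≡ 0  ⇒  +1.
(a,b)_41: α=3, u≡11; β=2, v≡21 (mod 41); (11|41)=-1, (21|41)=+1; sign (−1)^0·-1^2·+1^3 = +1.
(a,b)_3: α=5, u≡2; β=3, v≡2 (mod 3); (2|3)=-1, (2|3)=-1; sign (−1)^1·-1^3·-1^5 = -1.
Ram(18798090, -81345) = {3, 5, 17, 31}; no ℚ_3-point on the conic.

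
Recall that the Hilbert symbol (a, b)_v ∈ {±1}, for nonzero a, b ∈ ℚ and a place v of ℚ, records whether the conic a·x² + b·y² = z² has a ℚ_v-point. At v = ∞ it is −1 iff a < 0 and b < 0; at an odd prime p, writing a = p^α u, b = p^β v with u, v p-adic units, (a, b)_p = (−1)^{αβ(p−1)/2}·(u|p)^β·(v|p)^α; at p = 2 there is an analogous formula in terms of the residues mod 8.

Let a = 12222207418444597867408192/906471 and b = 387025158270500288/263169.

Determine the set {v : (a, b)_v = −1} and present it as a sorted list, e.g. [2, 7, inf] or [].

[2, 11, 17, 41]

Mod squares: a ≡ 1785191947, b ≡ 527. Check v ∈ {∞, 2, 3, 7, 11, 17, 19, 29, 31, 37, 41}.
v=2: v_2(a)=6, v_2(b)=6; units ≡ 3, 7 (mod 8); ε·ε+αω+βω = 1·1+6·0+6·1 ≡ 1  ⇒  (a,b)_2 = -1.
v=37: a=37^3·(≡6), b=37^2·(≡4) mod 37; (6|37)=-1, (4|37)=+1; (−1)^{3·2·18}·(-1)^2·(+1)^3 = +1.
v=3: a=3^-4·(≡1), b=3^-6·(≡2) mod 3; (1|3)=+1, (2|3)=-1; (−1)^{-4·-6·1}·(+1)^-6·(-1)^-4 = +1.
v=19: a=19^-2·(≡6), b=19^-2·(≡3) mod 19; (6|19)=+1, (3|19)=-1; (−1)^{-2·-2·9}·(+1)^-2·(-1)^-2 = +1.
v=∞: 1785191947 > 0 and 527 > 0  ⇒  (a,b)_∞ = +1.
v=29: a=29^3·(≡8), b=29^2·(≡13) mod 29; (8|29)=-1, (13|29)=+1; (−1)^{3·2·14}·(-1)^2·(+1)^3 = +1.
v=31: a=31^-1·(≡1), b=31^1·(≡26) mod 31; (1|31)=+1, (26|31)=-1; (−1)^{-1·1·15}·(+1)^1·(-1)^-1 = +1.
v=11: a=11^3·(≡9), b=11^2·(≡10) mod 11; (9|11)=+1, (10|11)=-1; (−1)^{3·2·5}·(+1)^2·(-1)^3 = -1.
v=41: a=41^3·(≡37), b=41^2·(≡13) mod 41; (37|41)=+1, (13|41)=-1; (−1)^{3·2·20}·(+1)^2·(-1)^3 = -1.
v=7: a=7^3·(≡6), b=7^2·(≡4) mod 7; (6|7)=-1, (4|7)=+1; (−1)^{3·2·3}·(-1)^2·(+1)^3 = +1.
v=17: a=17^3·(≡4), b=17^1·(≡3) mod 17; (4|17)=+1, (3|17)=-1; (−1)^{3·1·8}·(+1)^1·(-1)^3 = -1.
|Ram(1785191947, 527)| = 4, even; anisotropic at {2, 11, 17, 41}.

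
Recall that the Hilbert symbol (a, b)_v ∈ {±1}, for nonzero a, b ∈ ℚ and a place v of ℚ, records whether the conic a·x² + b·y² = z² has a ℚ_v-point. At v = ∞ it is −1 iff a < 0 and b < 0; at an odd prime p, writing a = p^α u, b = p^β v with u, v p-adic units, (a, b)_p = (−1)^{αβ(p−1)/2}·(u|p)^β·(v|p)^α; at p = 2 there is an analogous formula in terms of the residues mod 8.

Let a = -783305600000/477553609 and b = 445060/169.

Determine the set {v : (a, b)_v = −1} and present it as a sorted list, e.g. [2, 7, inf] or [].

Mod squares: a ≡ -35, b ≡ 385. Check v ∈ {∞, 2, 5, 7, 11, 13, 17, 41}.
v=5: a=5^5·(≡2), b=5^1·(≡3) mod 5; (2|5)=-1, (3|5)=-1; (−1)^{5·1·2}·(-1)^1·(-1)^5 = +1.
v=7: a=7^1·(≡4), b=7^1·(≡6) mod 7; (4|7)=+1, (6|7)=-1; (−1)^{1·1·3}·(+1)^1·(-1)^1 = +1.
v=41: a=41^-4·(≡7), b=41^0·(≡1) mod 41; (7|41)=-1, (1|41)=+1; (−1)^{-4·0·20}·(-1)^0·(+1)^-4 = +1.
v=∞: -35 < 0 and 385 > 0  ⇒  (a,b)_∞ = +1.
v=17: a=17^2·(≡9), b=17^2·(≡7) mod 17; (9|17)=+1, (7|17)=-1; (−1)^{2·2·8}·(+1)^2·(-1)^2 = +1.
v=11: a=11^2·(≡9), b=11^1·(≡6) mod 11; (9|11)=+1, (6|11)=-1; (−1)^{2·1·5}·(+1)^1·(-1)^2 = +1.
v=13: a=13^-2·(≡4), b=13^-2·(≡5) mod 13; (4|13)=+1, (5|13)=-1; (−1)^{-2·-2·6}·(+1)^-2·(-1)^-2 = +1.
v=2: v_2(a)=10, v_2(b)=2; units ≡ 5, 1 (mod 8); ε·ε+αω+βω = 0·0+10·0+2·1 ≡ 0  ⇒  (a,b)_2 = +1.
Every local symbol is +1, so the conic -35·x² + 385·y² = z² has ℚ_v-points for all v and hence a ℚ-point; (a, b / ℚ) ≅ M_2(ℚ).

[]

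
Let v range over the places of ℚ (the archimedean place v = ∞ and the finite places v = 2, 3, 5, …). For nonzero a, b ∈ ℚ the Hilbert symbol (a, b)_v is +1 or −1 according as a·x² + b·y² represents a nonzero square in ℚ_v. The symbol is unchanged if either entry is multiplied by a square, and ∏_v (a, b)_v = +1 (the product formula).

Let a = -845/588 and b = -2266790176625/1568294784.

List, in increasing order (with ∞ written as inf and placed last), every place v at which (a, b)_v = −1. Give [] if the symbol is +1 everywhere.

Mod squares: a ≡ -15, b ≡ -910. Check v ∈ {∞, 2, 3, 5, 7, 13, 17}.
v=2: v_2(a)=-2, v_2(b)=-7; units ≡ 1, 1 (mod 8); ε·ε+αω+βω = 0·0+-2·0+-7·0 ≡ 0  ⇒  (a,b)_2 = +1.
v=7: a=7^-2·(≡6), b=7^-5·(≡6) mod 7; (6|7)=-1, (6|7)=-1; (−1)^{-2·-5·3}·(-1)^-5·(-1)^-2 = -1.
v=17: a=17^0·(≡9), b=17^2·(≡13) mod 17; (9|17)=+1, (13|17)=+1; (−1)^{0·2·8}·(+1)^2·(+1)^0 = +1.
v=5: a=5^1·(≡2), b=5^3·(≡3) mod 5; (2|5)=-1, (3|5)=-1; (−1)^{1·3·2}·(-1)^3·(-1)^1 = +1.
v=3: a=3^-1·(≡1), b=3^-6·(≡2) mod 3; (1|3)=+1, (2|3)=-1; (−1)^{-1·-6·1}·(+1)^-6·(-1)^-1 = -1.
v=∞: -15 < 0 and -910 < 0  ⇒  (a,b)_∞ = -1.
v=13: a=13^2·(≡7), b=13^7·(≡7) mod 13; (7|13)=-1, (7|13)=-1; (−1)^{2·7·6}·(-1)^7·(-1)^2 = -1.
Ram(-15, -910) = {3, 7, 13, ∞}; no ℚ_3-point on the conic.

[3, 7, 13, inf]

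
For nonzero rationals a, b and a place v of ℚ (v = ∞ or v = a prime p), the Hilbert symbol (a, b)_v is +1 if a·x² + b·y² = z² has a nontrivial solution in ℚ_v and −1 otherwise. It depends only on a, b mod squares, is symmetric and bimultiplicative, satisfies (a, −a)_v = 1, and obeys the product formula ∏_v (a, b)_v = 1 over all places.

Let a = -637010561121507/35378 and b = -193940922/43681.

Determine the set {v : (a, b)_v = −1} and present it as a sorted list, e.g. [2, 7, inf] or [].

(a, b) ≡ (-172086, -7482) mod (ℚ^×)²; places V = {2, 3, 7, 11, 19, 23, 29, 43, ∞}.
(a,b)_2: α=-1, β=1; u≡5, v≡3 (mod 8); ε(u)ε(v)=0·1, αω(v)=-1·1, βω(u)=1·1; sum ≡ 0  ⇒  +1.
(a,b)_11: α=0, u≡5; β=-2, v≡5 (mod 11); (5|11)=+1, (5|11)=+1; sign (−1)^0·+1^-2·+1^0 = +1.
(a,b)_19: α=-2, u≡6; β=-2, v≡11 (mod 19); (6|19)=+1, (11|19)=+1; sign (−1)^0·+1^-2·+1^-2 = +1.
(a,b)_∞: sgn(-172086)=−, sgn(-7482)=−, so -1.
(a,b)_7: α=-2, u≡1; β=2, v≡4 (mod 7); (1|7)=+1, (4|7)=+1; sign (−1)^0·+1^2·+1^-2 = +1.
(a,b)_29: α=3, u≡2; β=1, v≡2 (mod 29); (2|29)=-1, (2|29)=-1; sign (−1)^0·-1^1·-1^3 = +1.
(a,b)_3: α=3, u≡1; β=1, v≡2 (mod 3); (1|3)=+1, (2|3)=-1; sign (−1)^1·+1^1·-1^3 = +1.
(a,b)_23: α=3, u≡13; β=2, v≡12 (mod 23); (13|23)=+1, (12|23)=+1; sign (−1)^0·+1^2·+1^3 = +1.
(a,b)_43: α=3, u≡35; β=1, v≡10 (mod 43); (35|43)=+1, (10|43)=+1; sign (−1)^1·+1^1·+1^3 = -1.
(-172086, -7482 / ℚ) ramifies at {43, ∞}: a division algebra.

[43, inf]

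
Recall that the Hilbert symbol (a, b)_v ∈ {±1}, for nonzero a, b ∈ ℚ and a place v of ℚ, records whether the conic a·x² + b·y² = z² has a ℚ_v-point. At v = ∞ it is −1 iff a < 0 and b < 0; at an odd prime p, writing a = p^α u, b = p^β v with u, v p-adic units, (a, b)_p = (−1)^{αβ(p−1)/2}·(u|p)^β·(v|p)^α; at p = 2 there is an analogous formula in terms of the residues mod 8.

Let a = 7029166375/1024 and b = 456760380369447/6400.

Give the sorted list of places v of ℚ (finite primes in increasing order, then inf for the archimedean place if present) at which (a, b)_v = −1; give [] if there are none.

(a, b) ≡ (55, 7) mod (ℚ^×)²; places V = {2, 3, 5, 7, 11, 17, 19, ∞}.
(a,b)_7: α=2, u≡5; β=3, v≡4 (mod 7); (5|7)=-1, (4|7)=+1; sign (−1)^0·-1^3·+1^2 = -1.
(a,b)_2: α=-10, β=-8; u≡7, v≡7 (mod 8); ε(u)ε(v)=1·1, αω(v)=-10·0, βω(u)=-8·0; sum ≡ 1  ⇒  -1.
(a,b)_11: α=1, u≡1; β=6, v≡7 (mod 11); (1|11)=+1, (7|11)=-1; sign (−1)^0·+1^6·-1^1 = -1.
(a,b)_∞: sgn(55)=+, sgn(7)=+, so +1.
(a,b)_3: α=0, u≡1; β=2, v≡1 (mod 3); (1|3)=+1, (1|3)=+1; sign (−1)^0·+1^2·+1^0 = +1.
(a,b)_5: α=3, u≡4; β=-2, v≡2 (mod 5); (4|5)=+1, (2|5)=-1; sign (−1)^0·+1^-2·-1^3 = -1.
(a,b)_19: α=2, u≡17; β=0, v≡9 (mod 19); (17|19)=+1, (9|19)=+1; sign (−1)^0·+1^0·+1^2 = +1.
(a,b)_17: α=2, u≡4; β=4, v≡10 (mod 17); (4|17)=+1, (10|17)=-1; sign (−1)^0·+1^4·-1^2 = +1.
(55, 7 / ℚ) ramifies at {2, 5, 7, 11}: a division algebra.

[2, 5, 7, 11]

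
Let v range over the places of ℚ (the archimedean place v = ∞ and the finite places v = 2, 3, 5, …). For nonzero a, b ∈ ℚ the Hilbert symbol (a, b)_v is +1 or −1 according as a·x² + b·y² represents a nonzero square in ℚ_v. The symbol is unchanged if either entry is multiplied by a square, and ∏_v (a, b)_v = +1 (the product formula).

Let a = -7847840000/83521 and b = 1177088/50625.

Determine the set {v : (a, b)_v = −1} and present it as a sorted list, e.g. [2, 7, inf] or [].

Mod squares: a ≡ -1001, b ≡ 38. Check v ∈ {∞, 2, 3, 5, 7, 11, 13, 17, 19}.
v=3: a=3^0·(≡1), b=3^-4·(≡2) mod 3; (1|3)=+1, (2|3)=-1; (−1)^{0·-4·1}·(+1)^-4·(-1)^0 = +1.
v=11: a=11^1·(≡10), b=11^2·(≡5) mod 11; (10|11)=-1, (5|11)=+1; (−1)^{1·2·5}·(-1)^2·(+1)^1 = +1.
v=17: a=17^-4·(≡16), b=17^0·(≡9) mod 17; (16|17)=+1, (9|17)=+1; (−1)^{-4·0·8}·(+1)^0·(+1)^-4 = +1.
v=13: a=13^1·(≡10), b=13^0·(≡1) mod 13; (10|13)=+1, (1|13)=+1; (−1)^{1·0·6}·(+1)^0·(+1)^1 = +1.
v=2: v_2(a)=8, v_2(b)=9; units ≡ 7, 3 (mod 8); ε·ε+αω+βω = 1·1+8·1+9·0 ≡ 1  ⇒  (a,b)_2 = -1.
v=19: a=19^0·(≡16), b=19^1·(≡14) mod 19; (16|19)=+1, (14|19)=-1; (−1)^{0·1·9}·(+1)^1·(-1)^0 = +1.
v=7: a=7^3·(≡1), b=7^0·(≡3) mod 7; (1|7)=+1, (3|7)=-1; (−1)^{3·0·3}·(+1)^0·(-1)^3 = -1.
v=5: a=5^4·(≡1), b=5^-4·(≡3) mod 5; (1|5)=+1, (3|5)=-1; (−1)^{4·-4·2}·(+1)^-4·(-1)^4 = +1.
v=∞: -1001 < 0 and 38 > 0  ⇒  (a,b)_∞ = +1.
(-1001, 38 / ℚ) ramifies at {2, 7}: a division algebra.

[2, 7]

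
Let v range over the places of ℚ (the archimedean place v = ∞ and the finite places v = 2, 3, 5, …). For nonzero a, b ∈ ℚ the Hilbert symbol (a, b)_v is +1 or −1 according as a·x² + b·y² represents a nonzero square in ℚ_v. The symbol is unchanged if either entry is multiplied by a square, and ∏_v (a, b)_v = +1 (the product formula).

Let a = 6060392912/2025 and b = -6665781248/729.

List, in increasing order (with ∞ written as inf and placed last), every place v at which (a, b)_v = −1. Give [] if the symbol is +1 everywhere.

Mod squares: a ≡ 437, b ≡ -23. Check v ∈ {∞, 2, 3, 5, 7, 19, 23}.
v=23: a=23^1·(≡7), b=23^1·(≡22) mod 23; (7|23)=-1, (22|23)=-1; (−1)^{1·1·11}·(-1)^1·(-1)^1 = -1.
v=19: a=19^3·(≡1), b=19^2·(≡3) mod 19; (1|19)=+1, (3|19)=-1; (−1)^{3·2·9}·(+1)^2·(-1)^3 = -1.
v=2: v_2(a)=4, v_2(b)=14; units ≡ 5, 1 (mod 8); ε·ε+αω+βω = 0·0+4·0+14·1 ≡ 0  ⇒  (a,b)_2 = +1.
v=7: a=7^4·(≡5), b=7^2·(≡3) mod 7; (5|7)=-1, (3|7)=-1; (−1)^{4·2·3}·(-1)^2·(-1)^4 = +1.
v=3: a=3^-4·(≡2), b=3^-6·(≡1) mod 3; (2|3)=-1, (1|3)=+1; (−1)^{-4·-6·1}·(-1)^-6·(+1)^-4 = +1.
v=5: a=5^-2·(≡2), b=5^0·(≡3) mod 5; (2|5)=-1, (3|5)=-1; (−1)^{-2·0·2}·(-1)^0·(-1)^-2 = +1.
v=∞: 437 > 0 and -23 < 0  ⇒  (a,b)_∞ = +1.
|Ram(437, -23)| = 2, even; anisotropic at {19, 23}.

[19, 23]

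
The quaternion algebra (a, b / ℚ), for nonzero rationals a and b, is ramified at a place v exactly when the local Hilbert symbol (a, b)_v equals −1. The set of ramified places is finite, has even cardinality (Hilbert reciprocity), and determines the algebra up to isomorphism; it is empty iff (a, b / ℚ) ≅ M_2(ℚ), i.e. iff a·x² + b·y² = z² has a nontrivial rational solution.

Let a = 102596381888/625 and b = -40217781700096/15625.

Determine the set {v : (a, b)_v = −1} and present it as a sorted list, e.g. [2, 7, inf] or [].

[2, 11, 13, 29]

Mod squares: a ≡ 667667, b ≡ -1335334. Check v ∈ {∞, 2, 5, 7, 11, 13, 23, 29}.
v=7: a=7^5·(≡3), b=7^7·(≡1) mod 7; (3|7)=-1, (1|7)=+1; (−1)^{5·7·3}·(-1)^7·(+1)^5 = +1.
v=29: a=29^1·(≡14), b=29^1·(≡9) mod 29; (14|29)=-1, (9|29)=+1; (−1)^{1·1·14}·(-1)^1·(+1)^1 = -1.
v=∞: 667667 > 0 and -1335334 < 0  ⇒  (a,b)_∞ = +1.
v=13: a=13^1·(≡10), b=13^1·(≡7) mod 13; (10|13)=+1, (7|13)=-1; (−1)^{1·1·6}·(+1)^1·(-1)^1 = -1.
v=2: v_2(a)=6, v_2(b)=9; units ≡ 3, 5 (mod 8); ε·ε+αω+βω = 1·0+6·1+9·1 ≡ 1  ⇒  (a,b)_2 = -1.
v=11: a=11^1·(≡8), b=11^1·(≡7) mod 11; (8|11)=-1, (7|11)=-1; (−1)^{1·1·5}·(-1)^1·(-1)^1 = -1.
v=5: a=5^-4·(≡3), b=5^-6·(≡4) mod 5; (3|5)=-1, (4|5)=+1; (−1)^{-4·-6·2}·(-1)^-6·(+1)^-4 = +1.
v=23: a=23^1·(≡18), b=23^1·(≡14) mod 23; (18|23)=+1, (14|23)=-1; (−1)^{1·1·11}·(+1)^1·(-1)^1 = +1.
|Ram(667667, -1335334)| = 4, even; anisotropic at {2, 11, 13, 29}.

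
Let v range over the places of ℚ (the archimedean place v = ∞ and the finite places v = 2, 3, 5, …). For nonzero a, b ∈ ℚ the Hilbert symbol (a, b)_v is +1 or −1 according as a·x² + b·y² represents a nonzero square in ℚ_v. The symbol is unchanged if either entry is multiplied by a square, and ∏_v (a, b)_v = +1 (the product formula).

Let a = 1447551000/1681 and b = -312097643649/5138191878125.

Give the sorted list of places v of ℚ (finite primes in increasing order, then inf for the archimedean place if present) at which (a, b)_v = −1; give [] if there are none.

Mod squares: a ≡ 178710, b ≡ -5. Check v ∈ {∞, 2, 3, 5, 7, 11, 19, 23, 37, 41, 43}.
v=5: a=5^3·(≡3), b=5^-5·(≡1) mod 5; (3|5)=-1, (1|5)=+1; (−1)^{3·-5·2}·(-1)^-5·(+1)^3 = -1.
v=37: a=37^1·(≡24), b=37^0·(≡15) mod 37; (24|37)=-1, (15|37)=-1; (−1)^{1·0·18}·(-1)^0·(-1)^1 = -1.
v=11: a=11^0·(≡3), b=11^4·(≡10) mod 11; (3|11)=+1, (10|11)=-1; (−1)^{0·4·5}·(+1)^4·(-1)^0 = +1.
v=3: a=3^5·(≡2), b=3^10·(≡1) mod 3; (2|3)=-1, (1|3)=+1; (−1)^{5·10·1}·(-1)^10·(+1)^5 = +1.
v=43: a=43^0·(≡8), b=43^-2·(≡14) mod 43; (8|43)=-1, (14|43)=+1; (−1)^{0·-2·21}·(-1)^-2·(+1)^0 = +1.
v=∞: 178710 > 0 and -5 < 0  ⇒  (a,b)_∞ = +1.
v=41: a=41^-2·(≡39), b=41^-2·(≡39) mod 41; (39|41)=+1, (39|41)=+1; (−1)^{-2·-2·20}·(+1)^-2·(+1)^-2 = +1.
v=19: a=19^0·(≡10), b=19^2·(≡18) mod 19; (10|19)=-1, (18|19)=-1; (−1)^{0·2·9}·(-1)^2·(-1)^0 = +1.
v=2: v_2(a)=3, v_2(b)=0; units ≡ 3, 3 (mod 8); ε·ε+αω+βω = 1·1+3·1+0·1 ≡ 0  ⇒  (a,b)_2 = +1.
v=7: a=7^1·(≡1), b=7^0·(≡4) mod 7; (1|7)=+1, (4|7)=+1; (−1)^{1·0·3}·(+1)^0·(+1)^1 = +1.
v=23: a=23^1·(≡15), b=23^-2·(≡1) mod 23; (15|23)=-1, (1|23)=+1; (−1)^{1·-2·11}·(-1)^-2·(+1)^1 = +1.
(178710, -5 / ℚ) ramifies at {5, 37}: a division algebra.

[5, 37]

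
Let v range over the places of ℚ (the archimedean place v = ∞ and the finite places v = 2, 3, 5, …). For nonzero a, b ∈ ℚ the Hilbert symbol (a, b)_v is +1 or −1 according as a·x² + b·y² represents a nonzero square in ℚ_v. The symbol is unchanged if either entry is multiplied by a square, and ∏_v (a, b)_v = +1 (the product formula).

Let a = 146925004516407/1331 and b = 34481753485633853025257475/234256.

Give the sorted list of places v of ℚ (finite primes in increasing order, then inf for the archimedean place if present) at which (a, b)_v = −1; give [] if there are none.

[37, 43]

(a, b) ≡ (6597877, 1739) mod (ℚ^×)²; places V = {2, 3, 5, 11, 13, 29, 37, 43, 47, ∞}.
(a,b)_29: α=1, u≡12; β=2, v≡20 (mod 29); (12|29)=-1, (20|29)=+1; sign (−1)^0·-1^2·+1^1 = +1.
(a,b)_43: α=1, u≡13; β=2, v≡27 (mod 43); (13|43)=+1, (27|43)=-1; sign (−1)^0·+1^2·-1^1 = -1.
(a,b)_13: α=1, u≡3; β=2, v≡12 (mod 13); (3|13)=+1, (12|13)=+1; sign (−1)^0·+1^2·+1^1 = +1.
(a,b)_2: α=0, β=-4; u≡5, v≡3 (mod 8); ε(u)ε(v)=0·1, αω(v)=0·1, βω(u)=-4·1; sum ≡ 0  ⇒  +1.
(a,b)_11: α=-3, u≡7; β=-4, v≡4 (mod 11); (7|11)=-1, (4|11)=+1; sign (−1)^0·-1^-4·+1^-3 = +1.
(a,b)_3: α=4, u≡1; β=6, v≡2 (mod 3); (1|3)=+1, (2|3)=-1; sign (−1)^0·+1^6·-1^4 = +1.
(a,b)_5: α=0, u≡2; β=2, v≡4 (mod 5); (2|5)=-1, (4|5)=+1; sign (−1)^0·-1^2·+1^0 = +1.
(a,b)_∞: sgn(6597877)=+, sgn(1739)=+, so +1.
(a,b)_47: α=2, u≡27; β=3, v≡24 (mod 47); (27|47)=+1, (24|47)=+1; sign (−1)^0·+1^3·+1^2 = +1.
(a,b)_37: α=3, u≡15; β=5, v≡9 (mod 37); (15|37)=-1, (9|37)=+1; sign (−1)^0·-1^5·+1^3 = -1.
(6597877, 1739 / ℚ) ramifies at {37, 43}: a division algebra.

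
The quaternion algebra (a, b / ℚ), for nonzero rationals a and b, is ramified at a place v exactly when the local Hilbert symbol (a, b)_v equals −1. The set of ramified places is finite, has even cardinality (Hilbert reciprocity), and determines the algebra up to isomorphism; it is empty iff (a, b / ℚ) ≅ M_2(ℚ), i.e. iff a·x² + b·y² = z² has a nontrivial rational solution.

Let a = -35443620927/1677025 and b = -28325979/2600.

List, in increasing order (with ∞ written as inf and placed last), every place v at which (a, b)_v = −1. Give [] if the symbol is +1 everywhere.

[13, inf]

Mod squares: a ≡ -247, b ≡ -494. Check v ∈ {∞, 2, 3, 5, 7, 11, 13, 19, 37}.
v=13: a=13^1·(≡8), b=13^-1·(≡4) mod 13; (8|13)=-1, (4|13)=+1; (−1)^{1·-1·6}·(-1)^-1·(+1)^1 = -1.
v=37: a=37^-2·(≡21), b=37^2·(≡14) mod 37; (21|37)=+1, (14|37)=-1; (−1)^{-2·2·18}·(+1)^2·(-1)^-2 = +1.
v=∞: -247 < 0 and -494 < 0  ⇒  (a,b)_∞ = -1.
v=5: a=5^-2·(≡3), b=5^-2·(≡4) mod 5; (3|5)=-1, (4|5)=+1; (−1)^{-2·-2·2}·(-1)^-2·(+1)^-2 = +1.
v=7: a=7^-2·(≡3), b=7^0·(≡6) mod 7; (3|7)=-1, (6|7)=-1; (−1)^{-2·0·3}·(-1)^0·(-1)^-2 = +1.
v=3: a=3^4·(≡2), b=3^2·(≡1) mod 3; (2|3)=-1, (1|3)=+1; (−1)^{4·2·1}·(-1)^2·(+1)^4 = +1.
v=2: v_2(a)=0, v_2(b)=-3; units ≡ 1, 1 (mod 8); ε·ε+αω+βω = 0·0+0·0+-3·0 ≡ 0  ⇒  (a,b)_2 = +1.
v=19: a=19^1·(≡16), b=19^1·(≡2) mod 19; (16|19)=+1, (2|19)=-1; (−1)^{1·1·9}·(+1)^1·(-1)^1 = +1.
v=11: a=11^6·(≡10), b=11^2·(≡9) mod 11; (10|11)=-1, (9|11)=+1; (−1)^{6·2·5}·(-1)^2·(+1)^6 = +1.
(-247, -494 / ℚ) ramifies at {13, ∞}: a division algebra.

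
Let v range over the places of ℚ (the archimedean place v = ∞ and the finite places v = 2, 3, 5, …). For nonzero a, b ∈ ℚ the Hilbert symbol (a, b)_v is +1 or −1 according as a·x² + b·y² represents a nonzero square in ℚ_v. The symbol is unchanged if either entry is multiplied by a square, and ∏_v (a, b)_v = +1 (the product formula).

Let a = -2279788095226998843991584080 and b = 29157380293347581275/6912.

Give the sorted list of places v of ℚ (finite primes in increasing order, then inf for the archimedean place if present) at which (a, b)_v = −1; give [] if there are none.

[5, 7, 11, 31]

Mod squares: a ≡ -49445, b ≡ 10353. Check v ∈ {∞, 2, 3, 5, 7, 11, 13, 17, 29, 31}.
v=7: a=7^2·(≡3), b=7^1·(≡4) mod 7; (3|7)=-1, (4|7)=+1; (−1)^{2·1·3}·(-1)^1·(+1)^2 = -1.
v=29: a=29^5·(≡7), b=29^3·(≡16) mod 29; (7|29)=+1, (16|29)=+1; (−1)^{5·3·14}·(+1)^3·(+1)^5 = +1.
v=31: a=31^3·(≡29), b=31^2·(≡24) mod 31; (29|31)=-1, (24|31)=-1; (−1)^{3·2·15}·(-1)^2·(-1)^3 = -1.
v=11: a=11^7·(≡1), b=11^4·(≡6) mod 11; (1|11)=+1, (6|11)=-1; (−1)^{7·4·5}·(+1)^4·(-1)^7 = -1.
v=5: a=5^1·(≡4), b=5^2·(≡3) mod 5; (4|5)=+1, (3|5)=-1; (−1)^{1·2·2}·(+1)^2·(-1)^1 = -1.
v=2: v_2(a)=4, v_2(b)=-8; units ≡ 3, 1 (mod 8); ε·ε+αω+βω = 1·0+4·0+-8·1 ≡ 0  ⇒  (a,b)_2 = +1.
v=17: a=17^2·(≡1), b=17^1·(≡11) mod 17; (1|17)=+1, (11|17)=-1; (−1)^{2·1·8}·(+1)^1·(-1)^2 = +1.
v=3: a=3^0·(≡1), b=3^-3·(≡1) mod 3; (1|3)=+1, (1|3)=+1; (−1)^{0·-3·1}·(+1)^-3·(+1)^0 = +1.
v=∞: -49445 < 0 and 10353 > 0  ⇒  (a,b)_∞ = +1.
v=13: a=13^2·(≡5), b=13^4·(≡5) mod 13; (5|13)=-1, (5|13)=-1; (−1)^{2·4·6}·(-1)^4·(-1)^2 = +1.
(-49445, 10353 / ℚ) ramifies at {5, 7, 11, 31}: a division algebra.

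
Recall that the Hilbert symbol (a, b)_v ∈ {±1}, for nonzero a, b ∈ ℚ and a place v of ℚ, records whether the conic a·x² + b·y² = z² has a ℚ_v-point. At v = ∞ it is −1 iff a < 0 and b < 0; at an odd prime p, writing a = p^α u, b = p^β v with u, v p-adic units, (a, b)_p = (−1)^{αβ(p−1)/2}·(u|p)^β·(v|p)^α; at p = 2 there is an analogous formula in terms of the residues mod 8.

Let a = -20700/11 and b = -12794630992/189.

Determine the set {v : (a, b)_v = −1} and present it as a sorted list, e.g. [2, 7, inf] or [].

[2, 3, 7, 11, 13, inf]

Mod squares: a ≡ -253, b ≡ -273. Check v ∈ {∞, 2, 3, 5, 7, 11, 13, 23, 31}.
v=∞: -253 < 0 and -273 < 0  ⇒  (a,b)_∞ = -1.
v=23: a=23^1·(≡6), b=23^2·(≡6) mod 23; (6|23)=+1, (6|23)=+1; (−1)^{1·2·11}·(+1)^2·(+1)^1 = +1.
v=2: v_2(a)=2, v_2(b)=4; units ≡ 3, 7 (mod 8); ε·ε+αω+βω = 1·1+2·0+4·1 ≡ 1  ⇒  (a,b)_2 = -1.
v=5: a=5^2·(≡2), b=5^0·(≡2) mod 5; (2|5)=-1, (2|5)=-1; (−1)^{2·0·2}·(-1)^0·(-1)^2 = +1.
v=31: a=31^0·(≡12), b=31^2·(≡13) mod 31; (12|31)=-1, (13|31)=-1; (−1)^{0·2·15}·(-1)^2·(-1)^0 = +1.
v=11: a=11^-1·(≡2), b=11^2·(≡2) mod 11; (2|11)=-1, (2|11)=-1; (−1)^{-1·2·5}·(-1)^2·(-1)^-1 = -1.
v=7: a=7^0·(≡5), b=7^-1·(≡3) mod 7; (5|7)=-1, (3|7)=-1; (−1)^{0·-1·3}·(-1)^-1·(-1)^0 = -1.
v=3: a=3^2·(≡2), b=3^-3·(≡2) mod 3; (2|3)=-1, (2|3)=-1; (−1)^{2·-3·1}·(-1)^-3·(-1)^2 = -1.
v=13: a=13^0·(≡2), b=13^1·(≡8) mod 13; (2|13)=-1, (8|13)=-1; (−1)^{0·1·6}·(-1)^1·(-1)^0 = -1.
|Ram(-253, -273)| = 6, even; anisotropic at {2, 3, 7, 11, 13, ∞}.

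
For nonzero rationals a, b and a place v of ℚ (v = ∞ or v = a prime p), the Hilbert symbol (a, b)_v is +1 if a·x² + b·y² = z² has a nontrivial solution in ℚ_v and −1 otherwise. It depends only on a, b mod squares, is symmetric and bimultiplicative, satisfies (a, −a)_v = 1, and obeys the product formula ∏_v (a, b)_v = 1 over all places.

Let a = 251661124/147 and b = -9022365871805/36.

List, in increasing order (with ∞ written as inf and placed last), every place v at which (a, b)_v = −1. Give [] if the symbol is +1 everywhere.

(a, b) ≡ (1559883, -140954645) mod (ℚ^×)²; places V = {2, 3, 5, 7, 11, 13, 23, 29, 37, 43, 47, ∞}.
(a,b)_23: α=1, u≡10; β=2, v≡16 (mod 23); (10|23)=-1, (16|23)=+1; sign (−1)^0·-1^2·+1^1 = +1.
(a,b)_11: α=2, u≡2; β=2, v≡5 (mod 11); (2|11)=-1, (5|11)=+1; sign (−1)^0·-1^2·+1^2 = +1.
(a,b)_29: α=0, u≡26; β=1, v≡26 (mod 29); (26|29)=-1, (26|29)=-1; sign (−1)^0·-1^1·-1^0 = -1.
(a,b)_2: α=2, β=-2; u≡3, v≡3 (mod 8); ε(u)ε(v)=1·1, αω(v)=2·1, βω(u)=-2·1; sum ≡ 1  ⇒  -1.
(a,b)_∞: sgn(1559883)=+, sgn(-140954645)=−, so +1.
(a,b)_3: α=-1, u≡1; β=-2, v≡1 (mod 3); (1|3)=+1, (1|3)=+1; sign (−1)^0·+1^-2·+1^-1 = +1.
(a,b)_13: α=1, u≡10; β=1, v≡11 (mod 13); (10|13)=+1, (11|13)=-1; sign (−1)^0·+1^1·-1^1 = -1.
(a,b)_5: α=0, u≡2; β=1, v≡4 (mod 5); (2|5)=-1, (4|5)=+1; sign (−1)^0·-1^1·+1^0 = -1.
(a,b)_47: α=1, u≡42; β=1, v≡33 (mod 47); (42|47)=+1, (33|47)=-1; sign (−1)^1·+1^1·-1^1 = +1.
(a,b)_37: α=1, u≡21; β=1, v≡9 (mod 37); (21|37)=+1, (9|37)=+1; sign (−1)^0·+1^1·+1^1 = +1.
(a,b)_7: α=-2, u≡5; β=0, v≡1 (mod 7); (5|7)=-1, (1|7)=+1; sign (−1)^0·-1^0·+1^-2 = +1.
(a,b)_43: α=0, u≡15; β=1, v≡41 (mod 43); (15|43)=+1, (41|43)=+1; sign (−1)^0·+1^1·+1^0 = +1.
|Ram(1559883, -140954645)| = 4, even; anisotropic at {2, 5, 13, 29}.

[2, 5, 13, 29]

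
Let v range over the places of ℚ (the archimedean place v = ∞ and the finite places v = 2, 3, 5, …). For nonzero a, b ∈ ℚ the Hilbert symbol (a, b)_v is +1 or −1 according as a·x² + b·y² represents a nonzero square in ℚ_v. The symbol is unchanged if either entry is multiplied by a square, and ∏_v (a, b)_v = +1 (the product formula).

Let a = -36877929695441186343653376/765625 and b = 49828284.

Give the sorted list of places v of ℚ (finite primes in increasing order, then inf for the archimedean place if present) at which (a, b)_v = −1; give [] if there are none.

Mod squares: a ≡ -3089801, b ≡ 1271. Check v ∈ {∞, 2, 3, 5, 7, 11, 13, 17, 31, 41}.
v=31: a=31^3·(≡1), b=31^1·(≡14) mod 31; (1|31)=+1, (14|31)=+1; (−1)^{3·1·15}·(+1)^1·(+1)^3 = -1.
v=13: a=13^3·(≡5), b=13^0·(≡12) mod 13; (5|13)=-1, (12|13)=+1; (−1)^{3·0·6}·(-1)^0·(+1)^3 = +1.
v=17: a=17^1·(≡12), b=17^0·(≡9) mod 17; (12|17)=-1, (9|17)=+1; (−1)^{1·0·8}·(-1)^0·(+1)^1 = +1.
v=7: a=7^-2·(≡6), b=7^0·(≡2) mod 7; (6|7)=-1, (2|7)=+1; (−1)^{-2·0·3}·(-1)^0·(+1)^-2 = +1.
v=11: a=11^5·(≡9), b=11^2·(≡8) mod 11; (9|11)=+1, (8|11)=-1; (−1)^{5·2·5}·(+1)^2·(-1)^5 = -1.
v=3: a=3^6·(≡1), b=3^4·(≡2) mod 3; (1|3)=+1, (2|3)=-1; (−1)^{6·4·1}·(+1)^4·(-1)^6 = +1.
v=41: a=41^3·(≡15), b=41^1·(≡2) mod 41; (15|41)=-1, (2|41)=+1; (−1)^{3·1·20}·(-1)^1·(+1)^3 = -1.
v=2: v_2(a)=12, v_2(b)=2; units ≡ 7, 7 (mod 8); ε·ε+αω+βω = 1·1+12·0+2·0 ≡ 1  ⇒  (a,b)_2 = -1.
v=5: a=5^-6·(≡1), b=5^0·(≡4) mod 5; (1|5)=+1, (4|5)=+1; (−1)^{-6·0·2}·(+1)^0·(+1)^-6 = +1.
v=∞: -3089801 < 0 and 1271 > 0  ⇒  (a,b)_∞ = +1.
(-3089801, 1271 / ℚ) ramifies at {2, 11, 31, 41}: a division algebra.

[2, 11, 31, 41]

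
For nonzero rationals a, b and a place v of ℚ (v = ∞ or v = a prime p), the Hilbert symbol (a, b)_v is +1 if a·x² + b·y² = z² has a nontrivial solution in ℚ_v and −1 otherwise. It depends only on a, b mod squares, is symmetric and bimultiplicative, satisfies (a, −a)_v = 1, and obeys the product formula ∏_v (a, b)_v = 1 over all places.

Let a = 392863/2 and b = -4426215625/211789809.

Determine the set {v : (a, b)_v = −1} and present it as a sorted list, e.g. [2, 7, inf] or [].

(a, b) ≡ (785726, -145) mod (ℚ^×)²; places V = {2, 3, 5, 7, 11, 13, 17, 19, 23, 29, 31, ∞}.
(a,b)_31: α=1, u≡28; β=0, v≡18 (mod 31); (28|31)=+1, (18|31)=+1; sign (−1)^0·+1^0·+1^1 = +1.
(a,b)_7: α=0, u≡1; β=-4, v≡4 (mod 7); (1|7)=+1, (4|7)=+1; sign (−1)^0·+1^-4·+1^0 = +1.
(a,b)_23: α=1, u≡19; β=0, v≡6 (mod 23); (19|23)=-1, (6|23)=+1; sign (−1)^0·-1^0·+1^1 = +1.
(a,b)_5: α=0, u≡4; β=5, v≡4 (mod 5); (4|5)=+1, (4|5)=+1; sign (−1)^0·+1^5·+1^0 = +1.
(a,b)_2: α=-1, β=0; u≡7, v≡7 (mod 8); ε(u)ε(v)=1·1, αω(v)=-1·0, βω(u)=0·0; sum ≡ 1  ⇒  -1.
(a,b)_∞: sgn(785726)=+, sgn(-145)=−, so +1.
(a,b)_11: α=0, u≡10; β=-2, v≡9 (mod 11); (10|11)=-1, (9|11)=+1; sign (−1)^0·-1^-2·+1^0 = +1.
(a,b)_29: α=1, u≡2; β=1, v≡13 (mod 29); (2|29)=-1, (13|29)=+1; sign (−1)^0·-1^1·+1^1 = -1.
(a,b)_19: α=1, u≡12; β=0, v≡17 (mod 19); (12|19)=-1, (17|19)=+1; sign (−1)^0·-1^0·+1^1 = +1.
(a,b)_13: α=0, u≡8; β=2, v≡2 (mod 13); (8|13)=-1, (2|13)=-1; sign (−1)^0·-1^2·-1^0 = +1.
(a,b)_3: α=0, u≡2; β=-6, v≡2 (mod 3); (2|3)=-1, (2|3)=-1; sign (−1)^0·-1^-6·-1^0 = +1.
(a,b)_17: α=0, u≡5; β=2, v≡15 (mod 17); (5|17)=-1, (15|17)=+1; sign (−1)^0·-1^2·+1^0 = +1.
|Ram(785726, -145)| = 2, even; anisotropic at {2, 29}.

[2, 29]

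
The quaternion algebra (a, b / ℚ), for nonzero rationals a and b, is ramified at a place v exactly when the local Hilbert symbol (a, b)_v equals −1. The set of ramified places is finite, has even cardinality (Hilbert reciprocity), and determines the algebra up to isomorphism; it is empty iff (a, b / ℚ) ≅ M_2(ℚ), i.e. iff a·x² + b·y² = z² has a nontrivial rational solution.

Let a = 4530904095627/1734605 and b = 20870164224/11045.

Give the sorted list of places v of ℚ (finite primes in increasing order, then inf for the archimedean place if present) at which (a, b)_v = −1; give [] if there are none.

(a, b) ≡ (96135, 267995) mod (ℚ^×)²; places V = {2, 3, 5, 7, 13, 17, 19, 29, 31, 43, 47, ∞}.
(a,b)_17: α=3, u≡7; β=0, v≡10 (mod 17); (7|17)=-1, (10|17)=-1; sign (−1)^0·-1^0·-1^3 = -1.
(a,b)_7: α=2, u≡4; β=1, v≡1 (mod 7); (4|7)=+1, (1|7)=+1; sign (−1)^0·+1^1·+1^2 = +1.
(a,b)_31: α=-2, u≡5; β=1, v≡22 (mod 31); (5|31)=+1, (22|31)=-1; sign (−1)^0·+1^1·-1^-2 = +1.
(a,b)_2: α=0, β=8; u≡7, v≡3 (mod 8); ε(u)ε(v)=1·1, αω(v)=0·1, βω(u)=8·0; sum ≡ 1  ⇒  -1.
(a,b)_29: α=1, u≡23; β=0, v≡5 (mod 29); (23|29)=+1, (5|29)=+1; sign (−1)^0·+1^0·+1^1 = +1.
(a,b)_47: α=0, u≡40; β=-2, v≡3 (mod 47); (40|47)=-1, (3|47)=+1; sign (−1)^0·-1^-2·+1^0 = +1.
(a,b)_43: α=2, u≡27; β=0, v≡26 (mod 43); (27|43)=-1, (26|43)=-1; sign (−1)^0·-1^0·-1^2 = +1.
(a,b)_13: α=1, u≡7; β=3, v≡4 (mod 13); (7|13)=-1, (4|13)=+1; sign (−1)^0·-1^3·+1^1 = -1.
(a,b)_∞: sgn(96135)=+, sgn(267995)=+, so +1.
(a,b)_5: α=-1, u≡2; β=-1, v≡1 (mod 5); (2|5)=-1, (1|5)=+1; sign (−1)^0·-1^-1·+1^-1 = -1.
(a,b)_19: α=-2, u≡10; β=1, v≡4 (mod 19); (10|19)=-1, (4|19)=+1; sign (−1)^0·-1^1·+1^-2 = -1.
(a,b)_3: α=3, u≡2; β=2, v≡2 (mod 3); (2|3)=-1, (2|3)=-1; sign (−1)^0·-1^2·-1^3 = -1.
|Ram(96135, 267995)| = 6, even; anisotropic at {2, 3, 5, 13, 17, 19}.

[2, 3, 5, 13, 17, 19]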